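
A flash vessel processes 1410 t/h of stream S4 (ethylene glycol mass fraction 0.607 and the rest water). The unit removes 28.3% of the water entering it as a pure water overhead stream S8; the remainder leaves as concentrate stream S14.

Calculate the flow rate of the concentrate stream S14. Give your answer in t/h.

water entering = 1410×0.393 = 554.13 t/h; overhead removed = 0.283×554.13 = 156.82 t/h.
Concentrate = 1410 − 156.82 = 1253.2 t/h.

1253 t/h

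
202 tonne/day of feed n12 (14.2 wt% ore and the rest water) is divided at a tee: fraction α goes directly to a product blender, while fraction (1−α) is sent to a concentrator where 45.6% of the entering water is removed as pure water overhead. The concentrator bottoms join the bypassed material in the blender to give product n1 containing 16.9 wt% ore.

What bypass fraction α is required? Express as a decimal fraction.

0.592

All 202×0.142 = 28.684 tonne/day of ore reaches n1, so n1 = 28.684/0.169 = 169.73 tonne/day and vapour = 32.272 tonne/day.
The evaporator receives (1−α)·202 of feed at 0.858 water and removes 0.456 of that water:
0.456×0.858×(1−α)×202 = 32.272
(1−α) = 32.272/79.032 = 0.4083;  α = 0.5917.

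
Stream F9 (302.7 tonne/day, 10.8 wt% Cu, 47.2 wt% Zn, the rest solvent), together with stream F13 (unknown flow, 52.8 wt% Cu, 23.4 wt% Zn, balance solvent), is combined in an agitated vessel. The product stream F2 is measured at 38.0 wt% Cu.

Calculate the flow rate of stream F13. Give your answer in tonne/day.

Let F13 be the unknown flow. Total out = 302.7 + F13.
Cu balance: 32.692 + 0.528·F13 = 0.380·(302.7 + F13)
(0.528 − 0.380)·F13 = 0.380×302.7 − 32.692 = 82.334
F13 = 82.334 / 0.148 = 556.31 tonne/day

556.3 tonne/day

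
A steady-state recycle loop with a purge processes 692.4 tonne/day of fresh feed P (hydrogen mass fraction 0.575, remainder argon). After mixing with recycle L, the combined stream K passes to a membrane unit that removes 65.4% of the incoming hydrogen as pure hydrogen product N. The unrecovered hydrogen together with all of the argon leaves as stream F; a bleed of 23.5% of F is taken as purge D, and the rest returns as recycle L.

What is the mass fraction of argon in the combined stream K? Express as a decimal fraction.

0.698

argon enters only via P and leaves only via the purge: 692.4×0.425 = 0.235×(argon in F), and the membrane unit passes all argon, so argon in K = argon in F = 1252.2 tonne/day.
hydrogen in K: m_A = 692.4×0.575 + (1−0.235)·(1−0.654)·m_A, so m_A = 398.13/0.7353 = 541.45 tonne/day.
K = 541.45 + 1252.2 = 1793.7 tonne/day.
argon fraction in K = 1252.2/1793.7 = 0.698.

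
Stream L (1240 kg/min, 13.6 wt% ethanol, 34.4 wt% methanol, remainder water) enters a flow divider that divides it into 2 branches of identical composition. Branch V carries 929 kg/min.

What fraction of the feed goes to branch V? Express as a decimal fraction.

Fraction to V = 929/1240 = 0.7492.

0.749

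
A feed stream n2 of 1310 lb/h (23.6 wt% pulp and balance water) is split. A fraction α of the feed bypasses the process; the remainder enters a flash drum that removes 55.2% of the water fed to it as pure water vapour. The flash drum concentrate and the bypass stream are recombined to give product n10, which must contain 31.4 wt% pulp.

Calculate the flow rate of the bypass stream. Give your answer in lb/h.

All 1310×0.236 = 309.16 lb/h of pulp reaches n10, so n10 = 309.16/0.314 = 984.59 lb/h and vapour = 325.41 lb/h.
The evaporator receives (1−α)·1310 of feed at 0.764 water and removes 0.552 of that water:
0.552×0.764×(1−α)×1310 = 325.41
(1−α) = 325.41/552.46 = 0.5890;  α = 0.4110.
Bypass flow = 0.4110×1310 = 538.38 lb/h.

538.4 lb/h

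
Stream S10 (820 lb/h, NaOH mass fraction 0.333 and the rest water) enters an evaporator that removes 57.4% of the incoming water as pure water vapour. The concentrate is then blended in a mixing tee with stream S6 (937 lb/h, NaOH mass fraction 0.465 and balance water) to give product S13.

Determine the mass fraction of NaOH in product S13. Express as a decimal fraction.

0.491

Vapour removed = 0.574×0.667×820 = 313.94 lb/h; concentrate = 506.06 lb/h.
NaOH reaching the mixer = 273.06 (from concentrate) + 937×0.465 = 708.77 lb/h.
Product flow = 506.06 + 937 = 1443.1 lb/h; NaOH fraction = 0.491.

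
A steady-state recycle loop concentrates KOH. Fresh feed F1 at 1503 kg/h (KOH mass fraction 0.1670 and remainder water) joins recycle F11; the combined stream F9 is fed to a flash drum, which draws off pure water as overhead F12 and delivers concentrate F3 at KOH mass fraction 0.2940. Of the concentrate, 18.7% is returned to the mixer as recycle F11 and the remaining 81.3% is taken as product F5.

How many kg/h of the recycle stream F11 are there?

Overall KOH balance (none leaves overhead): KOH in fresh feed = KOH in product, i.e. 1503×0.167 = (1−0.187)·F3·0.294.
F3 = 251/(0.294×0.813) = 1050.1 kg/h.
Recycle F11 = 0.187×1050.1 = 196.37 kg/h.

196.4 kg/h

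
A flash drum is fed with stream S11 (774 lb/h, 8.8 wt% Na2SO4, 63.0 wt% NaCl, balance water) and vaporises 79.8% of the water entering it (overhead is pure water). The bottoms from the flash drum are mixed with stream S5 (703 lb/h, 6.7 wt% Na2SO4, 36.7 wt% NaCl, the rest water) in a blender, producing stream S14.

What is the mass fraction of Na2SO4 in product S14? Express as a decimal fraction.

0.088

Vapour removed = 0.798×0.282×774 = 174.18 lb/h; concentrate = 599.82 lb/h.
Na2SO4 reaching the mixer = 68.112 (from concentrate) + 703×0.067 = 115.21 lb/h.
Product flow = 599.82 + 703 = 1302.8 lb/h; Na2SO4 fraction = 0.088.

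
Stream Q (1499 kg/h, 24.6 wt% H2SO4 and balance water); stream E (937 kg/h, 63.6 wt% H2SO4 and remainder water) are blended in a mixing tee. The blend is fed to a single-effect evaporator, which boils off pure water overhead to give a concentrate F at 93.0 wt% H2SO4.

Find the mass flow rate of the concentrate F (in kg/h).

1037 kg/h

H2SO4 entering = 1499×0.246 + 937×0.636 = 964.69 kg/h.
All H2SO4 reports to F, so F = 964.69/0.930 = 1037.3 kg/h.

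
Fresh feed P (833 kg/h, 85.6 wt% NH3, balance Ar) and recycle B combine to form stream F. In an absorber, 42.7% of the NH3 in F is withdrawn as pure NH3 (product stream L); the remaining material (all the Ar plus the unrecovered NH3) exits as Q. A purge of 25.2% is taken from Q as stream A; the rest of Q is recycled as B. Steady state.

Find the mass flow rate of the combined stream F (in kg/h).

1724 kg/h

Ar enters only via P and leaves only via the purge: 833×0.144 = 0.252×(Ar in Q), and the absorber passes all Ar, so Ar in F = Ar in Q = 476 kg/h.
NH3 in F: m_A = 833×0.856 + (1−0.252)·(1−0.427)·m_A, so m_A = 713.05/0.5714 = 1247.9 kg/h.
F = 1247.9 + 476 = 1723.9 kg/h.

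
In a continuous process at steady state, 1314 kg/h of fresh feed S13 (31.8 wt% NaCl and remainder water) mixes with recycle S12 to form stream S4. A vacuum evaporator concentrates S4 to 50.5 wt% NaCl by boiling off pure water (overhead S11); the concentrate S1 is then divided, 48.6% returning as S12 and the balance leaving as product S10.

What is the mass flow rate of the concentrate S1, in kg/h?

Overall NaCl balance (none leaves overhead): NaCl in fresh feed = NaCl in product, i.e. 1314×0.318 = (1−0.486)·S1·0.505.
S1 = 417.85/(0.505×0.514) = 1609.8 kg/h.

1610 kg/h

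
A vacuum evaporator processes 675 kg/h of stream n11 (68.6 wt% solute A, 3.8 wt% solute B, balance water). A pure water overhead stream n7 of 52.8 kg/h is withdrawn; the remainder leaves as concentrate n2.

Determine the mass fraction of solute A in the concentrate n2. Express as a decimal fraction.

solute A is not removed: 675×0.686 = 463.05 kg/h of solute A enters n2.
Concentrate = 675 − 52.8 = 622.2 kg/h.
Mass fraction = 463.05/622.2 = 0.744.

0.744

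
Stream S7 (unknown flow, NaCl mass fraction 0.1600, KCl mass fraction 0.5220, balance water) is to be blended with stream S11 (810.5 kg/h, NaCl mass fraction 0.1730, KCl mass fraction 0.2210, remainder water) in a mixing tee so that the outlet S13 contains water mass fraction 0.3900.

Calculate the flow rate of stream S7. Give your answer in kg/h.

Let S7 be the unknown flow. Total out = 810.5 + S7.
water balance: 491.16 + 0.318·S7 = 0.390·(810.5 + S7)
(0.318 − 0.390)·S7 = 0.390×810.5 − 491.16 = -175.07
S7 = -175.07 / -0.072 = 2431.5 kg/h

2431 kg/h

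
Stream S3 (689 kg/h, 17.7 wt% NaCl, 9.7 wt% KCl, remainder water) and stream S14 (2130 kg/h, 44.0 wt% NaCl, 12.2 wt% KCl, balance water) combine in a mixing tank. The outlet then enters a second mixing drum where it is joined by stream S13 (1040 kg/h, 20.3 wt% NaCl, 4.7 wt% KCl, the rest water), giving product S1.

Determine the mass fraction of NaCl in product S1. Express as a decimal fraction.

Overall, product flow = 3859 kg/h.
NaCl in = 689×0.177 + 2130×0.440 + 1040×0.203 = 1270.3 kg/h.
NaCl fraction in S1 = 0.329.

0.329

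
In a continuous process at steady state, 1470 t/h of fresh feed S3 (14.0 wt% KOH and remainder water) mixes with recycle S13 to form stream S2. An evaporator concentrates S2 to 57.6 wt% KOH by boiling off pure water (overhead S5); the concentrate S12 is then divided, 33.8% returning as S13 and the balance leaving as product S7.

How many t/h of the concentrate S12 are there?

539.7 t/h

Overall KOH balance (none leaves overhead): KOH in fresh feed = KOH in product, i.e. 1470×0.140 = (1−0.338)·S12·0.576.
S12 = 205.8/(0.576×0.662) = 539.72 t/h.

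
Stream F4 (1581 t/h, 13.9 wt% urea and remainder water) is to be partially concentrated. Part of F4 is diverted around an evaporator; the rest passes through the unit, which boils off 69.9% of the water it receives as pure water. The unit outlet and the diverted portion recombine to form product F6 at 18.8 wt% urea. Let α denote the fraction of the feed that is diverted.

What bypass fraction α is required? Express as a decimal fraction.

0.567

All 1581×0.139 = 219.76 t/h of urea reaches F6, so F6 = 219.76/0.188 = 1168.9 t/h and vapour = 412.07 t/h.
The evaporator receives (1−α)·1581 of feed at 0.861 water and removes 0.699 of that water:
0.699×0.861×(1−α)×1581 = 412.07
(1−α) = 412.07/951.51 = 0.4331;  α = 0.5669.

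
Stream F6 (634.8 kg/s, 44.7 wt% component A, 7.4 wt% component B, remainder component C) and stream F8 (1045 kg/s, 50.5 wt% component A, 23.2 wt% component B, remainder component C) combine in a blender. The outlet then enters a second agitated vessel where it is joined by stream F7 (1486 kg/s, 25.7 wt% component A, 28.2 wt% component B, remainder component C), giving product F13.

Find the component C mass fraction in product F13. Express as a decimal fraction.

0.399

Overall, product flow = 3165.8 kg/s.
component C in = 634.8×0.479 + 1045×0.263 + 1486×0.461 = 1264 kg/s.
component C fraction in F13 = 0.399.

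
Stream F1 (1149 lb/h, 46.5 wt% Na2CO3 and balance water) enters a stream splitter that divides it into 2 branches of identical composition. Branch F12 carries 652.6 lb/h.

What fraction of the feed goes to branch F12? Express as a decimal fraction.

0.568

Fraction to F12 = 652.6/1149 = 0.5680.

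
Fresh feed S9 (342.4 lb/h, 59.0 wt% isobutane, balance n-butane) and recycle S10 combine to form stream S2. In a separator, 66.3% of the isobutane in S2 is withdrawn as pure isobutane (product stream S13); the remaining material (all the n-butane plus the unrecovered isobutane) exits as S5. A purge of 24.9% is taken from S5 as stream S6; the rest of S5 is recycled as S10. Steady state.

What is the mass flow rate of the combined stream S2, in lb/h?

834.3 lb/h

n-butane enters only via S9 and leaves only via the purge: 342.4×0.410 = 0.249×(n-butane in S5), and the separator passes all n-butane, so n-butane in S2 = n-butane in S5 = 563.79 lb/h.
isobutane in S2: m_A = 342.4×0.590 + (1−0.249)·(1−0.663)·m_A, so m_A = 202.02/0.7469 = 270.47 lb/h.
S2 = 270.47 + 563.79 = 834.26 lb/h.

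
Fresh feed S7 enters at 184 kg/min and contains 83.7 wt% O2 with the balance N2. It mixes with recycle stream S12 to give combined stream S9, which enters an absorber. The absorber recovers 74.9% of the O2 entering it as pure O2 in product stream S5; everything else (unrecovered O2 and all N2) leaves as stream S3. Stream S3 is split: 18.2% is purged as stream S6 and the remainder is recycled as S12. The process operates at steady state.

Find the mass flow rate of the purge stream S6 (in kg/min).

N2 enters only via S7 and leaves only via the purge: 184×0.163 = 0.182×(N2 in S3), and the absorber passes all N2, so N2 in S9 = N2 in S3 = 164.79 kg/min.
O2 in S9: m_A = 184×0.837 + (1−0.182)·(1−0.749)·m_A, so m_A = 154.01/0.7947 = 193.8 kg/min.
S3 = (1−0.749)×193.8 + 164.79 = 213.43 kg/min.
Purge S6 = 0.182×213.43 = 38.845 kg/min.

38.85 kg/min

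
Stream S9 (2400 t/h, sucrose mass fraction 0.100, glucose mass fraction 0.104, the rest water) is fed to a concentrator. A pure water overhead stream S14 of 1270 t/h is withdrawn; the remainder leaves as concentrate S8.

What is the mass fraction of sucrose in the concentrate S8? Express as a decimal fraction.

sucrose is not removed: 2400×0.100 = 240 t/h of sucrose enters S8.
Concentrate = 2400 − 1270 = 1130 t/h.
Mass fraction = 240/1130 = 0.212.

0.212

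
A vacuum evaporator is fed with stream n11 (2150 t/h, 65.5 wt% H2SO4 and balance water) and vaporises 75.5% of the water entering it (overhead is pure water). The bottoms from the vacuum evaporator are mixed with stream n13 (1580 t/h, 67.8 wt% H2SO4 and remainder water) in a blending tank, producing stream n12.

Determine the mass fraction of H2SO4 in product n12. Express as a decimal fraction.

0.782

Vapour removed = 0.755×0.345×2150 = 560.02 t/h; concentrate = 1590 t/h.
H2SO4 reaching the mixer = 1408.2 (from concentrate) + 1580×0.678 = 2479.5 t/h.
Product flow = 1590 + 1580 = 3170 t/h; H2SO4 fraction = 0.782.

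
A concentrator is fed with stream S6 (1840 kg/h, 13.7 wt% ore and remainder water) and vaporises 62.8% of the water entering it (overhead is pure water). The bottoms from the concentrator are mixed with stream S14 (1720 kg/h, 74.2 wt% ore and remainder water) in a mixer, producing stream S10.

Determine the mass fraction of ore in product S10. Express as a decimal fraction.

0.596

Vapour removed = 0.628×0.863×1840 = 997.21 kg/h; concentrate = 842.79 kg/h.
ore reaching the mixer = 252.08 (from concentrate) + 1720×0.742 = 1528.3 kg/h.
Product flow = 842.79 + 1720 = 2562.8 kg/h; ore fraction = 0.596.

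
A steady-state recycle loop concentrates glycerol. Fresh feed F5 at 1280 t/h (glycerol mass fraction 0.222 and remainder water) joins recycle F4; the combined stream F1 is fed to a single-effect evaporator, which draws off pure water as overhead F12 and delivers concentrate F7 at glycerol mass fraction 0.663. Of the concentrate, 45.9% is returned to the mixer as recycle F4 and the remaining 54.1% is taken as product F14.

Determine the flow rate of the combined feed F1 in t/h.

Overall glycerol balance (none leaves overhead): glycerol in fresh feed = glycerol in product, i.e. 1280×0.222 = (1−0.459)·F7·0.663.
F7 = 284.16/(0.663×0.541) = 792.23 t/h.
Recycle F4 = 0.459×792.23 = 363.63 t/h.
Combined feed F1 = 1280 + 363.63 = 1643.6 t/h.

1644 t/h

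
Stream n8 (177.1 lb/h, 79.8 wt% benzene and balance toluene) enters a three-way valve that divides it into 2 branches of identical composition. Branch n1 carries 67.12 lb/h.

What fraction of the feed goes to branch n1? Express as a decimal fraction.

Fraction to n1 = 67.12/177.1 = 0.3790.

0.379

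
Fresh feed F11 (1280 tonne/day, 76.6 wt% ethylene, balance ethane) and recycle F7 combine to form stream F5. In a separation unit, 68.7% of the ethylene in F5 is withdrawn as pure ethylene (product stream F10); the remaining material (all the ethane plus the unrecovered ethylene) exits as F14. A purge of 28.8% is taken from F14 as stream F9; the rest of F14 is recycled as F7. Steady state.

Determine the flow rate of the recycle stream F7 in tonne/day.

ethane enters only via F11 and leaves only via the purge: 1280×0.234 = 0.288×(ethane in F14), and the separation unit passes all ethane, so ethane in F5 = ethane in F14 = 1040 tonne/day.
ethylene in F5: m_A = 1280×0.766 + (1−0.288)·(1−0.687)·m_A, so m_A = 980.48/0.7771 = 1261.6 tonne/day.
F14 = (1−0.687)×1261.6 + 1040 = 1434.9 tonne/day.
Recycle F7 = (1−0.288)×1434.9 = 1021.6 tonne/day.

1022 tonne/day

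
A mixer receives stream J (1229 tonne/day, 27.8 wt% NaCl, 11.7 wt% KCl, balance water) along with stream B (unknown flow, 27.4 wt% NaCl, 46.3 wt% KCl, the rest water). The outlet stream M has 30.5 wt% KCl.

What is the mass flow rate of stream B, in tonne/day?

Let B be the unknown flow. Total out = 1229 + B.
KCl balance: 143.79 + 0.463·B = 0.305·(1229 + B)
(0.463 − 0.305)·B = 0.305×1229 − 143.79 = 231.05
B = 231.05 / 0.158 = 1462.4 tonne/day

1462 tonne/day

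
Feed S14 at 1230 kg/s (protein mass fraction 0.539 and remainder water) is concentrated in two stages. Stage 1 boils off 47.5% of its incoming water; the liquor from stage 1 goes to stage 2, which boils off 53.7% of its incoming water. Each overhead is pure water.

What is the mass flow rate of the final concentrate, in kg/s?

water in feed = 1230×0.461 = 567.03 kg/s.
After stage 1: water left = (1−0.475)×567.03 = 297.69; stream total = 960.66 kg/s.
After stage 2: water left = (1−0.537)×297.69 = 137.83; final concentrate = 800.8 kg/s.

800.8 kg/s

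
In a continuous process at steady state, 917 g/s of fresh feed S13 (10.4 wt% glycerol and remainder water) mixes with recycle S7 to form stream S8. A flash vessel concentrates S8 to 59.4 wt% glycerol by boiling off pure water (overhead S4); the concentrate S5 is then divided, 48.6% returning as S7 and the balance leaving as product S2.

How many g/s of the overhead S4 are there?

756.4 g/s

Overall glycerol balance (none leaves overhead): glycerol in fresh feed = glycerol in product, i.e. 917×0.104 = (1−0.486)·S5·0.594.
S5 = 95.368/(0.594×0.514) = 312.36 g/s.
Recycle S7 = 0.486×312.36 = 151.81 g/s.
Combined feed S8 = 917 + 151.81 = 1068.8 g/s.
Overhead S4 = S8 − S5 = 1068.8 − 312.36 = 756.45 g/s.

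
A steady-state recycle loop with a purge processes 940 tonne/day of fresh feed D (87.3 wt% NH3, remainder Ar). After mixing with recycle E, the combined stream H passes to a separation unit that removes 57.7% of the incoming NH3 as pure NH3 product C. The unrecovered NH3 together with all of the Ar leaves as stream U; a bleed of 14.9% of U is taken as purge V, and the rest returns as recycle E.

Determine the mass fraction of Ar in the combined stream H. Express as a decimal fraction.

0.385

Ar enters only via D and leaves only via the purge: 940×0.127 = 0.149×(Ar in U), and the separation unit passes all Ar, so Ar in H = Ar in U = 801.21 tonne/day.
NH3 in H: m_A = 940×0.873 + (1−0.149)·(1−0.577)·m_A, so m_A = 820.62/0.6400 = 1282.2 tonne/day.
H = 1282.2 + 801.21 = 2083.4 tonne/day.
Ar fraction in H = 801.21/2083.4 = 0.385.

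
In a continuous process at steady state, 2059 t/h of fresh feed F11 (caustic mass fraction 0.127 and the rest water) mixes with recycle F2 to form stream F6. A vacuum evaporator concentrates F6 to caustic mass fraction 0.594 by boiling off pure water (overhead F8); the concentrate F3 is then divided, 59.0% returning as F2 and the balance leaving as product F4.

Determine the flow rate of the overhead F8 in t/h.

Overall caustic balance (none leaves overhead): caustic in fresh feed = caustic in product, i.e. 2059×0.127 = (1−0.590)·F3·0.594.
F3 = 261.49/(0.594×0.410) = 1073.7 t/h.
Recycle F2 = 0.590×1073.7 = 633.49 t/h.
Combined feed F6 = 2059 + 633.49 = 2692.5 t/h.
Overhead F8 = F6 − F3 = 2692.5 − 1073.7 = 1618.8 t/h.

1619 t/h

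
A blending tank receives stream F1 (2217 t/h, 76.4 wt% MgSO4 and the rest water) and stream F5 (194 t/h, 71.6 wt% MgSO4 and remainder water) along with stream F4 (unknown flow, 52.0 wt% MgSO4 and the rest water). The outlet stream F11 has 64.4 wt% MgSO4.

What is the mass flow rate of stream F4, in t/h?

2258 t/h

Let F4 be the unknown flow. Total out = 2411 + F4.
MgSO4 balance: 1832.7 + 0.520·F4 = 0.644·(2411 + F4)
(0.520 − 0.644)·F4 = 0.644×2411 − 1832.7 = -280.01
F4 = -280.01 / -0.124 = 2258.1 t/h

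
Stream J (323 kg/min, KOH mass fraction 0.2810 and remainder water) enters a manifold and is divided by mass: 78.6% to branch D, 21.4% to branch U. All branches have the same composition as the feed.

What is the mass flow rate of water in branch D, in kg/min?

Branch D total = 0.786×323 = 253.88 kg/min.
water in D = 0.719×253.88 = 182.54 kg/min.

182.5 kg/min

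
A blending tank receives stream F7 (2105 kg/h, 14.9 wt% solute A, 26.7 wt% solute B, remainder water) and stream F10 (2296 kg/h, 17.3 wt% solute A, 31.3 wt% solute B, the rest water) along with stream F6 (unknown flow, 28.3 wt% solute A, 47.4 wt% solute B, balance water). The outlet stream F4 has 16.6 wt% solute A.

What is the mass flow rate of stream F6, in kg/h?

Let F6 be the unknown flow. Total out = 4401 + F6.
solute A balance: 710.85 + 0.283·F6 = 0.166·(4401 + F6)
(0.283 − 0.166)·F6 = 0.166×4401 − 710.85 = 19.713
F6 = 19.713 / 0.117 = 168.49 kg/h

168.5 kg/h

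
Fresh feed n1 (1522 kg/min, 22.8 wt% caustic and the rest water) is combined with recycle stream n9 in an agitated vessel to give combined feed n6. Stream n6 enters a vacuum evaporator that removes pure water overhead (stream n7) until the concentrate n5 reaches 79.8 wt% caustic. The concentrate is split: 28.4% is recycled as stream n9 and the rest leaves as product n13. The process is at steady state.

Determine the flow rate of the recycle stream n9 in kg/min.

172.5 kg/min

Overall caustic balance (none leaves overhead): caustic in fresh feed = caustic in product, i.e. 1522×0.228 = (1−0.284)·n5·0.798.
n5 = 347.02/(0.798×0.716) = 607.34 kg/min.
Recycle n9 = 0.284×607.34 = 172.49 kg/min.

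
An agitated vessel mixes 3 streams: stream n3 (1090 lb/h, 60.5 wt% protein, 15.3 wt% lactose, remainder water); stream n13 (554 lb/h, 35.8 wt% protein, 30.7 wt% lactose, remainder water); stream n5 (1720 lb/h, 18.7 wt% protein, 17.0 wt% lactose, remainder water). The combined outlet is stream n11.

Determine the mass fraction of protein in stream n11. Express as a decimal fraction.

0.351

Total flow out = 1090 + 554 + 1720 = 3364 lb/h.
protein in = 1090×0.605 + 554×0.358 + 1720×0.187 = 1179.4 lb/h.
protein mass fraction in n11 = 1179.4/3364 = 0.351.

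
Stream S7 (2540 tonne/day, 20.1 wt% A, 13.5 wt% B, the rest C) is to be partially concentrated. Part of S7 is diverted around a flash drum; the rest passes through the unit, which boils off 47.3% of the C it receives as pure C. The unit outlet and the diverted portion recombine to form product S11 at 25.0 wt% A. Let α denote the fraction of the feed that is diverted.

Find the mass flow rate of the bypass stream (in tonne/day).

954.9 tonne/day

All 2540×0.201 = 510.54 tonne/day of A reaches S11, so S11 = 510.54/0.250 = 2042.2 tonne/day and vapour = 497.84 tonne/day.
The evaporator receives (1−α)·2540 of feed at 0.664 C and removes 0.473 of that C:
0.473×0.664×(1−α)×2540 = 497.84
(1−α) = 497.84/797.74 = 0.6241;  α = 0.3759.
Bypass flow = 0.3759×2540 = 954.89 tonne/day.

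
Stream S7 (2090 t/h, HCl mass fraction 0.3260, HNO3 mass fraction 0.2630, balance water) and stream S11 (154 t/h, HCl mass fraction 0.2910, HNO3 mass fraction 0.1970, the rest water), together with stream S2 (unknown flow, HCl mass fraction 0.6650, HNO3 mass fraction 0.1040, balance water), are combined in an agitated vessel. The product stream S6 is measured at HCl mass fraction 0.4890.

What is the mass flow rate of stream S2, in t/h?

Let S2 be the unknown flow. Total out = 2244 + S2.
HCl balance: 726.15 + 0.665·S2 = 0.489·(2244 + S2)
(0.665 − 0.489)·S2 = 0.489×2244 − 726.15 = 371.16
S2 = 371.16 / 0.176 = 2108.9 t/h

2109 t/h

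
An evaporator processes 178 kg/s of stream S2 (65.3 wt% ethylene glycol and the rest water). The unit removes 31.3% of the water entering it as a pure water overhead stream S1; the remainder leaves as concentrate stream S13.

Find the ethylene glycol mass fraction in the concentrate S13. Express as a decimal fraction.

ethylene glycol is not removed: 178×0.653 = 116.23 kg/s of ethylene glycol enters S13.
water entering = 178×0.347 = 61.766 kg/s; overhead removed = 0.313×61.766 = 19.333 kg/s.
Concentrate = 178 − 19.333 = 158.67 kg/s.
Mass fraction = 116.23/158.67 = 0.733.

0.733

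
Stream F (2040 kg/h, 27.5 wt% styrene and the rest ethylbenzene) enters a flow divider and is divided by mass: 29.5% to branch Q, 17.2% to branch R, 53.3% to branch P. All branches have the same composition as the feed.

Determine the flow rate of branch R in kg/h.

Branch R flow = 0.172×2040 = 350.88 kg/h.

350.9 kg/h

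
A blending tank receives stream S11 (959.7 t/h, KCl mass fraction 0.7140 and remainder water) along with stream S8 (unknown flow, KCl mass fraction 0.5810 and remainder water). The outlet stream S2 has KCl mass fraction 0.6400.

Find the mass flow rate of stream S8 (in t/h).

1204 t/h

Let S8 be the unknown flow. Total out = 959.7 + S8.
KCl balance: 685.23 + 0.581·S8 = 0.640·(959.7 + S8)
(0.581 − 0.640)·S8 = 0.640×959.7 − 685.23 = -71.018
S8 = -71.018 / -0.059 = 1203.7 t/h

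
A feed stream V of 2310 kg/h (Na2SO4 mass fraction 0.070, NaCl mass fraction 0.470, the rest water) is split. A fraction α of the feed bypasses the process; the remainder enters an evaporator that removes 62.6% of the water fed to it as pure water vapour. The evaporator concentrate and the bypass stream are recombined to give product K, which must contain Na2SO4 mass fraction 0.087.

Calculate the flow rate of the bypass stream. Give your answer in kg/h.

All 2310×0.070 = 161.7 kg/h of Na2SO4 reaches K, so K = 161.7/0.087 = 1858.6 kg/h and vapour = 451.38 kg/h.
The evaporator receives (1−α)·2310 of feed at 0.460 water and removes 0.626 of that water:
0.626×0.460×(1−α)×2310 = 451.38
(1−α) = 451.38/665.19 = 0.6786;  α = 0.3214.
Bypass flow = 0.3214×2310 = 742.49 kg/h.

742.5 kg/h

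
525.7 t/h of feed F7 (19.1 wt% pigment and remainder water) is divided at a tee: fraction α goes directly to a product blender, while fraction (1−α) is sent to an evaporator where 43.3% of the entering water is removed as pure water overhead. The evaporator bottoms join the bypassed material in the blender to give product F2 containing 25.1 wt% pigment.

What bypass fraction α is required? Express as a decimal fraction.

0.318

All 525.7×0.191 = 100.41 t/h of pigment reaches F2, so F2 = 100.41/0.251 = 400.03 t/h and vapour = 125.67 t/h.
The evaporator receives (1−α)·525.7 of feed at 0.809 water and removes 0.433 of that water:
0.433×0.809×(1−α)×525.7 = 125.67
(1−α) = 125.67/184.15 = 0.6824;  α = 0.3176.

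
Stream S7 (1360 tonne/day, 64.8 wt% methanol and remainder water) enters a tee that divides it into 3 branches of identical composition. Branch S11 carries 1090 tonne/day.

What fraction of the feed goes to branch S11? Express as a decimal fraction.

0.801

Fraction to S11 = 1090/1360 = 0.8015.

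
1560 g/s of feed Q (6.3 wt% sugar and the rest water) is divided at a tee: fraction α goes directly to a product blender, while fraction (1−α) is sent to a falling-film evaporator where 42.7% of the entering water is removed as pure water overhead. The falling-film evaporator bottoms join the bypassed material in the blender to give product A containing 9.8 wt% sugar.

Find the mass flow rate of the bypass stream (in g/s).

167.5 g/s

All 1560×0.063 = 98.28 g/s of sugar reaches A, so A = 98.28/0.098 = 1002.9 g/s and vapour = 557.14 g/s.
The evaporator receives (1−α)·1560 of feed at 0.937 water and removes 0.427 of that water:
0.427×0.937×(1−α)×1560 = 557.14
(1−α) = 557.14/624.15 = 0.8926;  α = 0.1074.
Bypass flow = 0.1074×1560 = 167.49 g/s.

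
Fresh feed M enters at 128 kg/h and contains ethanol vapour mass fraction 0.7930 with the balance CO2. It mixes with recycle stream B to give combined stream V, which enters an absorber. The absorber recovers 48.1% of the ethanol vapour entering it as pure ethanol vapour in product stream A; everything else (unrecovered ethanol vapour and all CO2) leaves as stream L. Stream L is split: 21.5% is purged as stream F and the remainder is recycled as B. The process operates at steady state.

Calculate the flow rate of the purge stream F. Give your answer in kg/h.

45.61 kg/h

CO2 enters only via M and leaves only via the purge: 128×0.207 = 0.215×(CO2 in L), and the absorber passes all CO2, so CO2 in V = CO2 in L = 123.24 kg/h.
ethanol vapour in V: m_A = 128×0.793 + (1−0.215)·(1−0.481)·m_A, so m_A = 101.5/0.5926 = 171.29 kg/h.
L = (1−0.481)×171.29 + 123.24 = 212.14 kg/h.
Purge F = 0.215×212.14 = 45.609 kg/h.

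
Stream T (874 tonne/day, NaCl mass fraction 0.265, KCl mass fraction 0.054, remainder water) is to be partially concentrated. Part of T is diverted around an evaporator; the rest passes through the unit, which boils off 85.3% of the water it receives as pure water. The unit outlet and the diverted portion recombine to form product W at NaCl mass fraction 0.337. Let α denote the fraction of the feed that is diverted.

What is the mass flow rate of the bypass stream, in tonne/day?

552.5 tonne/day

All 874×0.265 = 231.61 tonne/day of NaCl reaches W, so W = 231.61/0.337 = 687.27 tonne/day and vapour = 186.73 tonne/day.
The evaporator receives (1−α)·874 of feed at 0.681 water and removes 0.853 of that water:
0.853×0.681×(1−α)×874 = 186.73
(1−α) = 186.73/507.7 = 0.3678;  α = 0.6322.
Bypass flow = 0.6322×874 = 552.55 tonne/day.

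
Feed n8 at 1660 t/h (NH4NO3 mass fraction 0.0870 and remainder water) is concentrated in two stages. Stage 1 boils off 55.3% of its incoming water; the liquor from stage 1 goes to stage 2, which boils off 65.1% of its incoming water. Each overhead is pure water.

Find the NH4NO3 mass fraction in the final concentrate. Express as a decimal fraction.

0.3792

water in feed = 1660×0.913 = 1515.6 t/h.
After stage 1: water left = (1−0.553)×1515.6 = 677.46; stream total = 821.88 t/h.
After stage 2: water left = (1−0.651)×677.46 = 236.44; final concentrate = 380.86 t/h.
NH4NO3 fraction = 144.42/380.86 = 0.3792.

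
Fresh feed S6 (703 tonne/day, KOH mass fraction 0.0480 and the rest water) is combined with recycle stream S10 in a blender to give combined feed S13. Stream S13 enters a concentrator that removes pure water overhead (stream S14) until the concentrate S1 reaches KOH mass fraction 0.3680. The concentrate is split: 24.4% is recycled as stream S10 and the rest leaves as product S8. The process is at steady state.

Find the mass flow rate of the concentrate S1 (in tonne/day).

Overall KOH balance (none leaves overhead): KOH in fresh feed = KOH in product, i.e. 703×0.048 = (1−0.244)·S1·0.368.
S1 = 33.744/(0.368×0.756) = 121.29 tonne/day.

121.3 tonne/day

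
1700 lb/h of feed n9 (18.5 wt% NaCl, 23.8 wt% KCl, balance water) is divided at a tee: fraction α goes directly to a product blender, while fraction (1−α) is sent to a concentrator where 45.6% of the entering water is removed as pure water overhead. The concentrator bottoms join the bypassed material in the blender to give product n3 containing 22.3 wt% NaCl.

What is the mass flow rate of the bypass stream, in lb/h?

All 1700×0.185 = 314.5 lb/h of NaCl reaches n3, so n3 = 314.5/0.223 = 1410.3 lb/h and vapour = 289.69 lb/h.
The evaporator receives (1−α)·1700 of feed at 0.577 water and removes 0.456 of that water:
0.456×0.577×(1−α)×1700 = 289.69
(1−α) = 289.69/447.29 = 0.6476;  α = 0.3524.
Bypass flow = 0.3524×1700 = 599 lb/h.

599 lb/h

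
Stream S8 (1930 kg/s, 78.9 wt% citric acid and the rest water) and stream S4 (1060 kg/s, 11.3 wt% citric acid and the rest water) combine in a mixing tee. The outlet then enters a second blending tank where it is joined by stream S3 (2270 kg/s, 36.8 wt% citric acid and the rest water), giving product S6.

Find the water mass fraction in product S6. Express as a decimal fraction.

0.5289

Overall, product flow = 5260 kg/s.
water in = 1930×0.211 + 1060×0.887 + 2270×0.632 = 2782.1 kg/s.
water fraction in S6 = 0.5289.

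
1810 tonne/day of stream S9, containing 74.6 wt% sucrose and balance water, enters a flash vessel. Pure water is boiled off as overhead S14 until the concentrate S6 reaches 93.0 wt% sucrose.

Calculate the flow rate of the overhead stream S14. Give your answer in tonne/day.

sucrose is conserved: 1810×0.746 = 1350.3 tonne/day all reports to the concentrate.
Concentrate = 1350.3/(target fraction) = 1451.9 tonne/day.
Overhead = 1810 − 1451.9 = 358.11 tonne/day.

358.1 tonne/day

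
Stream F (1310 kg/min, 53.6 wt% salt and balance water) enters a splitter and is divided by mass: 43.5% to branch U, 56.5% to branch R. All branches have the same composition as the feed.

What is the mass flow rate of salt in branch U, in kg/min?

Branch U total = 0.435×1310 = 569.85 kg/min.
salt in U = 0.536×569.85 = 305.44 kg/min.

305.4 kg/min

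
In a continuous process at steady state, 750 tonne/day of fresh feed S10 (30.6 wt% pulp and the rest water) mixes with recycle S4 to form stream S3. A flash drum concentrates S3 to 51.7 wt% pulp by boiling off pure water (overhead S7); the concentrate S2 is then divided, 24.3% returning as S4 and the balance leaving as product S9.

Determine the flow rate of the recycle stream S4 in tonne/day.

Overall pulp balance (none leaves overhead): pulp in fresh feed = pulp in product, i.e. 750×0.306 = (1−0.243)·S2·0.517.
S2 = 229.5/(0.517×0.757) = 586.4 tonne/day.
Recycle S4 = 0.243×586.4 = 142.5 tonne/day.

142.5 tonne/day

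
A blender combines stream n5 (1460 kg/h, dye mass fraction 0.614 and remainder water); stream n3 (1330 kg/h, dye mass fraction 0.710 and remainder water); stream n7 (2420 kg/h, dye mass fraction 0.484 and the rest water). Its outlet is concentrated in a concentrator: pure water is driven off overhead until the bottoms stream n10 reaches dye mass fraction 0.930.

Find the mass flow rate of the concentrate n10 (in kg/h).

3239 kg/h

dye entering = 1460×0.614 + 1330×0.710 + 2420×0.484 = 3012 kg/h.
All dye reports to n10, so n10 = 3012/0.930 = 3238.7 kg/h.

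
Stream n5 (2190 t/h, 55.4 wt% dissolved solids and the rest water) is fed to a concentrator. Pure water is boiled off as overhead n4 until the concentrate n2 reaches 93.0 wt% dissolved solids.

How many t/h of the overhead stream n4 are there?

dissolved solids is conserved: 2190×0.554 = 1213.3 t/h all reports to the concentrate.
Concentrate = 1213.3/(target fraction) = 1304.6 t/h.
Overhead = 2190 − 1304.6 = 885.42 t/h.

885.4 t/h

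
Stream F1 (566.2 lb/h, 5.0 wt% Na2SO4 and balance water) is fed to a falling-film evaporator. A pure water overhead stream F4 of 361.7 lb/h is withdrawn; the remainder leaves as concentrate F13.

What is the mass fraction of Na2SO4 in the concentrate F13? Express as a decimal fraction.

Na2SO4 is not removed: 566.2×0.050 = 28.31 lb/h of Na2SO4 enters F13.
Concentrate = 566.2 − 361.7 = 204.5 lb/h.
Mass fraction = 28.31/204.5 = 0.1384.

0.1384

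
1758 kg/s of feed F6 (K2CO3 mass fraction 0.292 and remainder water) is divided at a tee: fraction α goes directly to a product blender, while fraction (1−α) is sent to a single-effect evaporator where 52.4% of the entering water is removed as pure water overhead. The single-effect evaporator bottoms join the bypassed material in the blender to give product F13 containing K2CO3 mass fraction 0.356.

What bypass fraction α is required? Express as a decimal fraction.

0.515

All 1758×0.292 = 513.34 kg/s of K2CO3 reaches F13, so F13 = 513.34/0.356 = 1442 kg/s and vapour = 316.04 kg/s.
The evaporator receives (1−α)·1758 of feed at 0.708 water and removes 0.524 of that water:
0.524×0.708×(1−α)×1758 = 316.04
(1−α) = 316.04/652.2 = 0.4846;  α = 0.5154.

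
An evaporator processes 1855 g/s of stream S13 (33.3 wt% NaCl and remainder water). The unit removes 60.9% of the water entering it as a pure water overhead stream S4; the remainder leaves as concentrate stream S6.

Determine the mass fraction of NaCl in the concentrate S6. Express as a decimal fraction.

0.5608

NaCl is not removed: 1855×0.333 = 617.72 g/s of NaCl enters S6.
water entering = 1855×0.667 = 1237.3 g/s; overhead removed = 0.609×1237.3 = 753.51 g/s.
Concentrate = 1855 − 753.51 = 1101.5 g/s.
Mass fraction = 617.72/1101.5 = 0.5608.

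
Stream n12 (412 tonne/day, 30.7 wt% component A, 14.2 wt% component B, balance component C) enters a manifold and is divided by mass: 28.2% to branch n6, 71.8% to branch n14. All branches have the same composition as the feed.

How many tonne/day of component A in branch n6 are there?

35.67 tonne/day

Branch n6 total = 0.282×412 = 116.18 tonne/day.
component A in n6 = 0.307×116.18 = 35.668 tonne/day.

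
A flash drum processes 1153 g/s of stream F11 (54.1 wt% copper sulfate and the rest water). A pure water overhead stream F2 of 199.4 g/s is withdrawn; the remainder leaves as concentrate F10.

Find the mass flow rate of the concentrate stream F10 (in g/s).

Concentrate = 1153 − 199.4 = 953.6 g/s.

953.6 g/s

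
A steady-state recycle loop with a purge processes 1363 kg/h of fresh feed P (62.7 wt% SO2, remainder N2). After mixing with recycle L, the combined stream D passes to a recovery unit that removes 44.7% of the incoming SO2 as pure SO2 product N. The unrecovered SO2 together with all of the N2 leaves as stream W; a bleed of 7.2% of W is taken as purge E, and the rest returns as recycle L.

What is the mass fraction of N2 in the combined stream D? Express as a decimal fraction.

0.801

N2 enters only via P and leaves only via the purge: 1363×0.373 = 0.072×(N2 in W), and the recovery unit passes all N2, so N2 in D = N2 in W = 7061.1 kg/h.
SO2 in D: m_A = 1363×0.627 + (1−0.072)·(1−0.447)·m_A, so m_A = 854.6/0.4868 = 1755.5 kg/h.
D = 1755.5 + 7061.1 = 8816.6 kg/h.
N2 fraction in D = 7061.1/8816.6 = 0.801.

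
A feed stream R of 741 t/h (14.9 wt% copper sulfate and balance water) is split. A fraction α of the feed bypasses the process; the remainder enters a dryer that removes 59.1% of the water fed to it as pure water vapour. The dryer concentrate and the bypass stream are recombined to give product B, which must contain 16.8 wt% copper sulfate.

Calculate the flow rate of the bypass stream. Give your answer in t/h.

All 741×0.149 = 110.41 t/h of copper sulfate reaches B, so B = 110.41/0.168 = 657.2 t/h and vapour = 83.804 t/h.
The evaporator receives (1−α)·741 of feed at 0.851 water and removes 0.591 of that water:
0.591×0.851×(1−α)×741 = 83.804
(1−α) = 83.804/372.68 = 0.2249;  α = 0.7751.
Bypass flow = 0.7751×741 = 574.37 t/h.

574.4 t/h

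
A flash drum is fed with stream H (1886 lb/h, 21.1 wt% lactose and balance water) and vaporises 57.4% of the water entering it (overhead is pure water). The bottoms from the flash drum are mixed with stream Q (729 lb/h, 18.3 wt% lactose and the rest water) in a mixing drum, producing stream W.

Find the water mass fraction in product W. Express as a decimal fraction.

0.698

Vapour removed = 0.574×0.789×1886 = 854.14 lb/h; concentrate = 1031.9 lb/h.
water reaching the mixer = 633.91 (from concentrate) + 729×0.817 = 1229.5 lb/h.
Product flow = 1031.9 + 729 = 1760.9 lb/h; water fraction = 0.698.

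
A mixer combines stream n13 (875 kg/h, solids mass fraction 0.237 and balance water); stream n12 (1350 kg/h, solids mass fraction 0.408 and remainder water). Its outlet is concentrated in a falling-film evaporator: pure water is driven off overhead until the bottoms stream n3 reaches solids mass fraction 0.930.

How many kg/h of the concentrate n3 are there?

solids entering = 875×0.237 + 1350×0.408 = 758.17 kg/h.
All solids reports to n3, so n3 = 758.17/0.930 = 815.24 kg/h.

815.2 kg/h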